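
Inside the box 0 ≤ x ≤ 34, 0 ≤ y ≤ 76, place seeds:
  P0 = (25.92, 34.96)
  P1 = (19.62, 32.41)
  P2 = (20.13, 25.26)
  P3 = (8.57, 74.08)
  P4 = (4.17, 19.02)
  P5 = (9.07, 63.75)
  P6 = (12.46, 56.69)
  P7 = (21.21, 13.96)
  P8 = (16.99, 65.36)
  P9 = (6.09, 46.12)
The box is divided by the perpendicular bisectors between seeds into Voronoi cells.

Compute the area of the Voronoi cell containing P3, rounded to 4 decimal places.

1. box [0,34]×[0,76]: [(0, 0) (34, 0) (34, 76) (0, 76)]
2. ⊥bis P3·P0 via (17.245,54.52): [(0, 46.8717) (34, 61.951) (34, 76) (0, 76)]  |A|=734.0144
3. ⊥bis P3·P1 via (14.095,53.245): [(0, 49.5073) (14.7794, 53.4265) (34, 61.951) (34, 76) (0, 76)]  |A|=714.5382
4. ⊥bis P3·P2 via (14.35,49.67): [(0, 49.5073) (14.7794, 53.4265) (34, 61.951) (34, 76) (0, 76)]  |A|=714.5382
5. ⊥bis P3·P4 via (6.37,46.55): [(0, 49.5073) (14.7794, 53.4265) (34, 61.951) (34, 76) (0, 76)]  |A|=714.5382
6. ⊥bis P3·P5 via (8.82,68.915): [(0, 68.4881) (34, 70.1338) (34, 76) (0, 76)]  |A|=227.4282
7. ⊥bis P3·P6 via (10.515,65.385): [(0, 68.4881) (31.1212, 69.9944) (34, 70.6384) (34, 76) (0, 76)]  |A|=226.7019
8. ⊥bis P3·P7 via (14.89,44.02): [(0, 68.4881) (31.1212, 69.9944) (34, 70.6384) (34, 76) (0, 76)]  |A|=226.7019
9. ⊥bis P3·P8 via (12.78,69.72): [(0, 68.4881) (12.1113, 69.0743) (19.2838, 76) (0, 76)]  |A|=112.2662
10. ⊥bis P3·P9 via (7.33,60.1): [(0, 68.4881) (12.1113, 69.0743) (19.2838, 76) (0, 76)]  |A|=112.2662
11. canonical 4-gon: [(0, 68.4881) (12.1113, 69.0743) (19.2838, 76) (0, 76)]
12. shoelace: 112.2662

Area of P3's cell: 112.2662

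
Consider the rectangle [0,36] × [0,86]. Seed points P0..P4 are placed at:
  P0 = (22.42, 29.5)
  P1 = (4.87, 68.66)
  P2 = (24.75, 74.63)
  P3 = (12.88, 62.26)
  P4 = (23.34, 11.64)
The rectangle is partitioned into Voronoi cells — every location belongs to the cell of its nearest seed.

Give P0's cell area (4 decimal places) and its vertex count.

Area of P0's cell: 923.8788 (4 vertices)

1. box [0,36]×[0,86]: [(0, 0) (36, 0) (36, 86) (0, 86)]
2. ⊥bis P0·P1 via (13.645,49.08): [(0, 42.9648) (0, 0) (36, 0) (36, 59.0986)]  |A|=1837.1427
3. ⊥bis P0·P2 via (23.585,52.065): [(20.6443, 52.2168) (0, 42.9648) (0, 0) (36, 0) (36, 51.424)]  |A|=1778.2182
4. ⊥bis P0·P3 via (17.65,45.88): [(0, 40.7402) (0, 0) (36, 0) (36, 51.2237)]  |A|=1655.3492
5. ⊥bis P0·P4 via (22.88,20.57): [(0, 40.7402) (0, 19.3914) (36, 21.2458) (36, 51.2237)]  |A|=923.8788
6. canonical 4-gon: [(0, 40.7402) (0, 19.3914) (36, 21.2458) (36, 51.2237)]
7. shoelace: 923.8788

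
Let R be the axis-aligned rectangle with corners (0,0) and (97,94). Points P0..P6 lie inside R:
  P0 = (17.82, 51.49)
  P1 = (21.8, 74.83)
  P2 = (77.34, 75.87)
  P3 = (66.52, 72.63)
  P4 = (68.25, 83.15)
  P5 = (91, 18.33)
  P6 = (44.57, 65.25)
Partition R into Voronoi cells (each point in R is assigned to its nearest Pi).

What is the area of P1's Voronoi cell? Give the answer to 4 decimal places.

1. box [0,97]×[0,94]: [(0, 0) (97, 0) (97, 94) (0, 94)]
2. ⊥bis P1·P0 via (19.81,63.16): [(0, 66.5381) (97, 49.9974) (97, 94) (0, 94)]  |A|=3466.0328
3. ⊥bis P1·P2 via (49.57,75.35): [(0, 66.5381) (49.8943, 58.0299) (49.2208, 94) (0, 94)]  |A|=1570.3347
4. ⊥bis P1·P3 via (44.16,73.73): [(0, 66.5381) (43.4418, 59.1302) (45.1572, 94) (0, 94)]  |A|=1383.8076
5. ⊥bis P1·P4 via (45.025,78.99): [(0, 66.5381) (43.4418, 59.1302) (44.5494, 81.6453) (42.3364, 94) (0, 94)]  |A|=1366.3829
6. ⊥bis P1·P5 via (56.4,46.58): [(0, 66.5381) (43.4418, 59.1302) (44.5494, 81.6453) (42.3364, 94) (0, 94)]  |A|=1366.3829
7. ⊥bis P1·P6 via (33.185,70.04): [(0, 66.5381) (29.5888, 61.4925) (42.6139, 92.4509) (42.3364, 94) (0, 94)]  |A|=1108.793
8. canonical 5-gon: [(0, 66.5381) (29.5888, 61.4925) (42.6139, 92.4509) (42.3364, 94) (0, 94)]
9. shoelace: 1108.793

Area of P1's cell: 1108.7930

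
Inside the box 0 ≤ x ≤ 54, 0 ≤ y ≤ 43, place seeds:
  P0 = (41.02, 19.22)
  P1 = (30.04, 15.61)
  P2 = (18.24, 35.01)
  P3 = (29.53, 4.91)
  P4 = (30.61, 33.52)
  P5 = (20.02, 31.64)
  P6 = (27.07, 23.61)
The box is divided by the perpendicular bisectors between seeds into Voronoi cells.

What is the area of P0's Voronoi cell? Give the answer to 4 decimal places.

Area of P0's cell: 519.0176

1. box [0,54]×[0,43]: [(0, 0) (54, 0) (54, 43) (0, 43)]
2. ⊥bis P0·P1 via (35.53,17.415): [(41.2557, 0) (54, 0) (54, 43) (27.1182, 43)]  |A|=851.9618
3. ⊥bis P0·P2 via (29.63,27.115): [(31.4687, 29.7677) (41.2557, 0) (54, 0) (54, 43) (40.6407, 43)]  |A|=762.4943
4. ⊥bis P0·P3 via (35.275,12.065): [(31.4687, 29.7677) (38.0113, 9.8679) (50.3011, 0) (54, 0) (54, 43) (40.6407, 43)]  |A|=717.8646
5. ⊥bis P0·P4 via (35.815,26.37): [(33.2094, 24.4732) (38.0113, 9.8679) (50.3011, 0) (54, 0) (54, 39.6082)]  |A|=523.0559
6. ⊥bis P0·P5 via (30.52,25.43): [(33.2094, 24.4732) (38.0113, 9.8679) (50.3011, 0) (54, 0) (54, 39.6082)]  |A|=523.0559
7. ⊥bis P0·P6 via (34.045,21.415): [(35.5417, 26.1711) (34.1281, 21.679) (38.0113, 9.8679) (50.3011, 0) (54, 0) (54, 39.6082)]  |A|=519.0176
8. canonical 6-gon: [(35.5417, 26.1711) (34.1281, 21.679) (38.0113, 9.8679) (50.3011, 0) (54, 0) (54, 39.6082)]
9. shoelace: 519.0176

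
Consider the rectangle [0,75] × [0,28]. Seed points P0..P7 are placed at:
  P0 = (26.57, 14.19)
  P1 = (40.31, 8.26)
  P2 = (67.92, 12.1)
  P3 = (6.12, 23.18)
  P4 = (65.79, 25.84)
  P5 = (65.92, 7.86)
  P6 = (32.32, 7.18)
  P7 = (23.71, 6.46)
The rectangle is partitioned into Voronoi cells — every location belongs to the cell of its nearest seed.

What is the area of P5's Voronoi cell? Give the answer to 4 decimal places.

Area of P5's cell: 247.9184

1. box [0,75]×[0,28]: [(0, 0) (75, 0) (75, 28) (0, 28)]
2. ⊥bis P5·P0 via (46.245,11.025): [(44.4715, 0) (75, 0) (75, 28) (48.9757, 28)]  |A|=791.74
3. ⊥bis P5·P1 via (53.115,8.06): [(52.9891, 0) (75, 0) (75, 28) (53.4264, 28)]  |A|=610.1823
4. ⊥bis P5·P2 via (66.92,9.98): [(53.2457, 16.4301) (52.9891, 0) (75, 0) (75, 6.1687)]  |A|=247.9184
5. ⊥bis P5·P3 via (36.02,15.52): [(53.2457, 16.4301) (52.9891, 0) (75, 0) (75, 6.1687)]  |A|=247.9184
6. ⊥bis P5·P4 via (65.855,16.85): [(53.2457, 16.4301) (52.9891, 0) (75, 0) (75, 6.1687)]  |A|=247.9184
7. ⊥bis P5·P6 via (49.12,7.52): [(53.2457, 16.4301) (52.9891, 0) (75, 0) (75, 6.1687)]  |A|=247.9184
8. ⊥bis P5·P7 via (44.815,7.16): [(53.2457, 16.4301) (52.9891, 0) (75, 0) (75, 6.1687)]  |A|=247.9184
9. canonical 4-gon: [(53.2457, 16.4301) (52.9891, 0) (75, 0) (75, 6.1687)]
10. shoelace: 247.9184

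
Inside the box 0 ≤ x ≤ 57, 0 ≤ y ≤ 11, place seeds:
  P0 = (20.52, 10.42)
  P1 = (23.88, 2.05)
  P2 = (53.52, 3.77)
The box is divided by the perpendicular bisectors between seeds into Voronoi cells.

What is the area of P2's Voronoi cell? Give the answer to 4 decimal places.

Area of P2's cell: 202.9533

1. box [0,57]×[0,11]: [(0, 0) (57, 0) (57, 11) (0, 11)]
2. ⊥bis P2·P0 via (37.02,7.095): [(35.5903, 0) (57, 0) (57, 11) (37.8069, 11)]  |A|=223.3156
3. ⊥bis P2·P1 via (38.7,2.91): [(38.8689, 0) (57, 0) (57, 11) (38.2305, 11)]  |A|=202.9533
4. canonical 4-gon: [(38.8689, 0) (57, 0) (57, 11) (38.2305, 11)]
5. shoelace: 202.9533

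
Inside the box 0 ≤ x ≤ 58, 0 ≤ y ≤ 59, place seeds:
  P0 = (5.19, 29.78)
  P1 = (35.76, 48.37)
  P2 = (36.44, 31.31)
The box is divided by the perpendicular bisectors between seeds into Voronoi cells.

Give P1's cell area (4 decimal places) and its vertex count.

Area of P1's cell: 834.9922 (4 vertices)

1. box [0,58]×[0,59]: [(0, 0) (58, 0) (58, 59) (0, 59)]
2. ⊥bis P1·P0 via (20.475,39.075): [(44.237, 0) (58, 0) (58, 59) (8.3584, 59)]  |A|=1870.437
3. ⊥bis P1·P2 via (36.1,39.84): [(20.3906, 39.2138) (58, 40.7129) (58, 59) (8.3584, 59)]  |A|=834.9922
4. canonical 4-gon: [(20.3906, 39.2138) (58, 40.7129) (58, 59) (8.3584, 59)]
5. shoelace: 834.9922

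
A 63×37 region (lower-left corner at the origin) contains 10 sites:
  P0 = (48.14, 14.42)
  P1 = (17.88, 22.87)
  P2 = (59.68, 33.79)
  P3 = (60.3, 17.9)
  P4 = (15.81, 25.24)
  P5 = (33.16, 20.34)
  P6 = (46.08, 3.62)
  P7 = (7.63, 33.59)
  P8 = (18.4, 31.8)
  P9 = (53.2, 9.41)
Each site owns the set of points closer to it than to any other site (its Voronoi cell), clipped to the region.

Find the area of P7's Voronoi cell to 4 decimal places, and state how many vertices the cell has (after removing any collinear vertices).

1. box [0,63]×[0,37]: [(0, 0) (63, 0) (63, 37) (0, 37)]
2. ⊥bis P7·P0 via (27.885,24.005): [(0, 0) (16.5254, 0) (34.0344, 37) (0, 37)]  |A|=935.3579
3. ⊥bis P7·P1 via (12.755,28.23): [(0, 16.0342) (21.9271, 37) (0, 37)]  |A|=229.8597
4. ⊥bis P7·P2 via (33.655,33.69): [(0, 16.0342) (21.9271, 37) (0, 37)]  |A|=229.8597
5. ⊥bis P7·P3 via (33.965,25.745): [(0, 16.0342) (21.9271, 37) (0, 37)]  |A|=229.8597
6. ⊥bis P7·P4 via (11.72,29.415): [(0, 17.9336) (19.4626, 37) (0, 37)]  |A|=185.5411
7. ⊥bis P7·P5 via (20.395,26.965): [(0, 17.9336) (19.4626, 37) (0, 37)]  |A|=185.5411
8. ⊥bis P7·P6 via (26.855,18.605): [(0, 17.9336) (19.4626, 37) (0, 37)]  |A|=185.5411
9. ⊥bis P7·P8 via (13.015,32.695): [(0, 17.9336) (12.6157, 30.2925) (13.7305, 37) (0, 37)]  |A|=166.3168
10. ⊥bis P7·P9 via (30.415,21.5): [(0, 17.9336) (12.6157, 30.2925) (13.7305, 37) (0, 37)]  |A|=166.3168
11. canonical 4-gon: [(0, 17.9336) (12.6157, 30.2925) (13.7305, 37) (0, 37)]
12. shoelace: 166.3168

Area of P7's cell: 166.3168 (4 vertices)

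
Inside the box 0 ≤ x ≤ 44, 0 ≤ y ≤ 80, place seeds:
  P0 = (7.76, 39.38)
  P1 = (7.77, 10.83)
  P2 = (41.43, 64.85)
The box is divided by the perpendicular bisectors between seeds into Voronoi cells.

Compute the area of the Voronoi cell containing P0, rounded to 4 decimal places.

1. box [0,44]×[0,80]: [(0, 0) (44, 0) (44, 80) (0, 80)]
2. ⊥bis P0·P1 via (7.765,25.105): [(0, 25.1023) (44, 25.1177) (44, 80) (0, 80)]  |A|=2415.1606
3. ⊥bis P0·P2 via (24.595,52.115): [(0, 25.1023) (44, 25.1177) (44, 26.4626) (3.5011, 80) (0, 80)]  |A|=1331.0585
4. canonical 5-gon: [(0, 25.1023) (44, 25.1177) (44, 26.4626) (3.5011, 80) (0, 80)]
5. shoelace: 1331.0585

Area of P0's cell: 1331.0585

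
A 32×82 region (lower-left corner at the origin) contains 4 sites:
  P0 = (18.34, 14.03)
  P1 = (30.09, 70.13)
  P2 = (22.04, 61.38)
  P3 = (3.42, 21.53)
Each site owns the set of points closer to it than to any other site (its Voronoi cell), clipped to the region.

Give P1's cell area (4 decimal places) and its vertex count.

1. box [0,32]×[0,82]: [(0, 0) (32, 0) (32, 82) (0, 82)]
2. ⊥bis P1·P0 via (24.215,42.08): [(0, 47.1518) (32, 40.4495) (32, 82) (0, 82)]  |A|=1222.3805
3. ⊥bis P1·P2 via (26.065,65.755): [(32, 60.2948) (32, 82) (8.4074, 82)]  |A|=256.0411
4. ⊥bis P1·P3 via (16.755,45.83): [(32, 60.2948) (32, 82) (8.4074, 82)]  |A|=256.0411
5. canonical 3-gon: [(32, 60.2948) (32, 82) (8.4074, 82)]
6. shoelace: 256.0411

Area of P1's cell: 256.0411 (3 vertices)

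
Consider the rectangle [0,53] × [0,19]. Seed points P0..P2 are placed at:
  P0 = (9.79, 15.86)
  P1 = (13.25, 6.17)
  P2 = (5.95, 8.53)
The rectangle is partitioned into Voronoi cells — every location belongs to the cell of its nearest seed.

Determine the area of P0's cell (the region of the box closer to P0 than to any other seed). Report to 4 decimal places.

Area of P0's cell: 154.6382

1. box [0,53]×[0,19]: [(0, 0) (53, 0) (53, 19) (0, 19)]
2. ⊥bis P0·P1 via (11.52,11.015): [(0, 6.9016) (33.8826, 19) (0, 19)]  |A|=204.9633
3. ⊥bis P0·P2 via (7.87,12.195): [(0, 16.3179) (10.6889, 10.7182) (33.8826, 19) (0, 19)]  |A|=154.6382
4. canonical 4-gon: [(0, 16.3179) (10.6889, 10.7182) (33.8826, 19) (0, 19)]
5. shoelace: 154.6382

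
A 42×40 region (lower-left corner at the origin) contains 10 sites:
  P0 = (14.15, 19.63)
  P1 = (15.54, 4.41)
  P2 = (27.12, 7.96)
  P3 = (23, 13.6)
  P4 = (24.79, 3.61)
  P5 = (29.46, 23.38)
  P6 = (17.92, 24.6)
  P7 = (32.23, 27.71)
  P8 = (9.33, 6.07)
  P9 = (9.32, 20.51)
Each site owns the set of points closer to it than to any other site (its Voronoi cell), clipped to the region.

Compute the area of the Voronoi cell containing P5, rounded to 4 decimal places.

Area of P5's cell: 154.7125

1. box [0,42]×[0,40]: [(0, 0) (42, 0) (42, 40) (0, 40)]
2. ⊥bis P5·P0 via (21.805,21.505): [(27.0724, 0) (42, 0) (42, 40) (17.2749, 40)]  |A|=793.0547
3. ⊥bis P5·P1 via (22.5,13.895): [(23.9251, 12.8493) (41.4359, 0) (42, 0) (42, 40) (17.2749, 40)]  |A|=700.7743
4. ⊥bis P5·P2 via (28.29,15.67): [(23.039, 16.4668) (42, 13.5895) (42, 40) (17.2749, 40)]  |A|=541.3145
5. ⊥bis P5·P3 via (26.23,18.49): [(21.8319, 21.3951) (31.1582, 15.2347) (42, 13.5895) (42, 40) (17.2749, 40)]  |A|=522.0515
6. ⊥bis P5·P4 via (27.125,13.495): [(21.8319, 21.3951) (31.1582, 15.2347) (42, 13.5895) (42, 40) (17.2749, 40)]  |A|=522.0515
7. ⊥bis P5·P6 via (23.69,23.99): [(23.3123, 20.4172) (31.1582, 15.2347) (42, 13.5895) (42, 40) (25.3826, 40)]  |A|=431.123
8. ⊥bis P5·P7 via (30.845,25.545): [(24.2972, 29.7338) (23.3123, 20.4172) (31.1582, 15.2347) (42, 13.5895) (42, 18.4089)]  |A|=154.7125
9. ⊥bis P5·P8 via (19.395,14.725): [(24.2972, 29.7338) (23.3123, 20.4172) (31.1582, 15.2347) (42, 13.5895) (42, 18.4089)]  |A|=154.7125
10. ⊥bis P5·P9 via (19.39,21.945): [(24.2972, 29.7338) (23.3123, 20.4172) (31.1582, 15.2347) (42, 13.5895) (42, 18.4089)]  |A|=154.7125
11. canonical 5-gon: [(24.2972, 29.7338) (23.3123, 20.4172) (31.1582, 15.2347) (42, 13.5895) (42, 18.4089)]
12. shoelace: 154.7125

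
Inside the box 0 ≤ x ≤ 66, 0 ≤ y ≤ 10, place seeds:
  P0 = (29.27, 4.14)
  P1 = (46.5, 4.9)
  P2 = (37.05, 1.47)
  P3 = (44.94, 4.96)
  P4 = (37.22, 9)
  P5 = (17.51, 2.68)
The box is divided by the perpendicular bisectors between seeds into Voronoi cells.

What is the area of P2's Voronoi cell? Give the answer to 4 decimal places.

1. box [0,66]×[0,10]: [(0, 0) (66, 0) (66, 10) (0, 10)]
2. ⊥bis P2·P0 via (33.16,2.805): [(32.1974, 0) (66, 0) (66, 10) (35.6292, 10)]  |A|=320.867
3. ⊥bis P2·P1 via (41.775,3.185): [(32.1974, 0) (42.931, 0) (39.3014, 10) (35.6292, 10)]  |A|=72.0293
4. ⊥bis P2·P3 via (40.995,3.215): [(32.1974, 0) (42.4171, 0) (37.9938, 10) (35.6292, 10)]  |A|=62.9214
5. ⊥bis P2·P4 via (37.135,5.235): [(34.0181, 5.3054) (32.1974, 0) (42.4171, 0) (40.1314, 5.1674)]  |A|=42.7468
6. ⊥bis P2·P5 via (27.28,2.075): [(34.0181, 5.3054) (32.1974, 0) (42.4171, 0) (40.1314, 5.1674)]  |A|=42.7468
7. canonical 4-gon: [(34.0181, 5.3054) (32.1974, 0) (42.4171, 0) (40.1314, 5.1674)]
8. shoelace: 42.7468

Area of P2's cell: 42.7468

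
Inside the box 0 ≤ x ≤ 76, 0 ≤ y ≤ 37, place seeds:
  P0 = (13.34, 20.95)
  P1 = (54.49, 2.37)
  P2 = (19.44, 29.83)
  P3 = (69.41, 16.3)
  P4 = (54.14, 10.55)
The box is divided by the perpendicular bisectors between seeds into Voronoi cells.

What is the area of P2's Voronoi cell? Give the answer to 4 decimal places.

1. box [0,76]×[0,37]: [(0, 0) (76, 0) (76, 37) (0, 37)]
2. ⊥bis P2·P0 via (16.39,25.39): [(0, 36.6489) (53.3512, 0) (76, 0) (76, 37) (0, 37)]  |A|=1834.3691
3. ⊥bis P2·P1 via (36.965,16.1): [(0, 36.6489) (34.4979, 12.951) (53.3392, 37) (0, 37)]  |A|=647.4326
4. ⊥bis P2·P3 via (44.425,23.065): [(0, 36.6489) (34.4979, 12.951) (45.483, 26.9723) (48.1981, 37) (0, 37)]  |A|=621.6562
5. ⊥bis P2·P4 via (36.79,20.19): [(0, 36.6489) (33.2458, 13.8111) (46.13, 37) (0, 37)]  |A|=540.687
6. canonical 4-gon: [(0, 36.6489) (33.2458, 13.8111) (46.13, 37) (0, 37)]
7. shoelace: 540.687

Area of P2's cell: 540.6870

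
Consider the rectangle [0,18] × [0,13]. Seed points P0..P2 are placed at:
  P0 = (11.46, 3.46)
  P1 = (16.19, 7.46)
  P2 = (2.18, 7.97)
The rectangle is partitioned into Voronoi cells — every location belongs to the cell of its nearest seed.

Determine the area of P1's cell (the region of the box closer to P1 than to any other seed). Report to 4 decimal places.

Area of P1's cell: 63.7155

1. box [0,18]×[0,13]: [(0, 0) (18, 0) (18, 13) (0, 13)]
2. ⊥bis P1·P0 via (13.825,5.46): [(18, 0.5231) (18, 13) (7.4487, 13)]  |A|=65.8241
3. ⊥bis P1·P2 via (9.185,7.715): [(9.2978, 10.8134) (18, 0.5231) (18, 13) (9.3774, 13)]  |A|=63.7155
4. canonical 4-gon: [(9.2978, 10.8134) (18, 0.5231) (18, 13) (9.3774, 13)]
5. shoelace: 63.7155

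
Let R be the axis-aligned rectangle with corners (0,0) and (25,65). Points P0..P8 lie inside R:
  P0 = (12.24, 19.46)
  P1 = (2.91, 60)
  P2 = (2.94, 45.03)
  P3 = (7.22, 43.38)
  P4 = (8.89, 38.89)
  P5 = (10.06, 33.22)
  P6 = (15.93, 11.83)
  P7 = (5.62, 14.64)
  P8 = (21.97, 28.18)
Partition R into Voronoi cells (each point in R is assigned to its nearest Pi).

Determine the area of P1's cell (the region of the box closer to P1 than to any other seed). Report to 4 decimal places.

Area of P1's cell: 275.7104

1. box [0,25]×[0,65]: [(0, 0) (25, 0) (25, 65) (0, 65)]
2. ⊥bis P1·P0 via (7.575,39.73): [(0, 37.9867) (25, 43.7402) (25, 65) (0, 65)]  |A|=603.4136
3. ⊥bis P1·P2 via (2.925,52.515): [(0, 52.5091) (25, 52.5592) (25, 65) (0, 65)]  |A|=311.6453
4. ⊥bis P1·P3 via (5.065,51.69): [(0, 52.5091) (8.2878, 52.5257) (25, 56.8597) (25, 65) (0, 65)]  |A|=275.7104
5. ⊥bis P1·P4 via (5.9,49.445): [(0, 52.5091) (8.2878, 52.5257) (25, 56.8597) (25, 65) (0, 65)]  |A|=275.7104
6. ⊥bis P1·P5 via (6.485,46.61): [(0, 52.5091) (8.2878, 52.5257) (25, 56.8597) (25, 65) (0, 65)]  |A|=275.7104
7. ⊥bis P1·P6 via (9.42,35.915): [(0, 52.5091) (8.2878, 52.5257) (25, 56.8597) (25, 65) (0, 65)]  |A|=275.7104
8. ⊥bis P1·P7 via (4.265,37.32): [(0, 52.5091) (8.2878, 52.5257) (25, 56.8597) (25, 65) (0, 65)]  |A|=275.7104
9. ⊥bis P1·P8 via (12.44,44.09): [(0, 52.5091) (8.2878, 52.5257) (25, 56.8597) (25, 65) (0, 65)]  |A|=275.7104
10. canonical 5-gon: [(0, 52.5091) (8.2878, 52.5257) (25, 56.8597) (25, 65) (0, 65)]
11. shoelace: 275.7104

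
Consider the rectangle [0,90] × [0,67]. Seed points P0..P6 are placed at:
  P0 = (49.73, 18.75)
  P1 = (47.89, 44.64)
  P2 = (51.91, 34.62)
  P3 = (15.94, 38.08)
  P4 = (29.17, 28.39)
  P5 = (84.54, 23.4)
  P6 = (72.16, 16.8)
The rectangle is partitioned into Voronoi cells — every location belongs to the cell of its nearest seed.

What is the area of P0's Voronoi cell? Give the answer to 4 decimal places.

Area of P0's cell: 689.5489

1. box [0,90]×[0,67]: [(0, 0) (90, 0) (90, 67) (0, 67)]
2. ⊥bis P0·P1 via (48.81,31.695): [(0, 28.2261) (0, 0) (90, 0) (90, 34.6224)]  |A|=2828.1801
3. ⊥bis P0·P2 via (50.82,26.685): [(26.0985, 30.0809) (0, 28.2261) (0, 0) (90, 0) (90, 21.303)]  |A|=2402.6162
4. ⊥bis P0·P3 via (32.835,28.415): [(33.2278, 29.1016) (16.5798, 0) (90, 0) (90, 21.303)]  |A|=1673.0306
5. ⊥bis P0·P4 via (39.45,23.57): [(41.5102, 27.9639) (28.3987, 0) (90, 0) (90, 21.303)]  |A|=1377.7945
6. ⊥bis P0·P5 via (67.135,21.075): [(66.6766, 24.5068) (41.5102, 27.9639) (28.3987, 0) (69.9502, 0)]  |A|=883.6869
7. ⊥bis P0·P6 via (60.945,17.775): [(61.591, 25.2054) (41.5102, 27.9639) (28.3987, 0) (59.3997, 0)]  |A|=689.5489
8. canonical 4-gon: [(61.591, 25.2054) (41.5102, 27.9639) (28.3987, 0) (59.3997, 0)]
9. shoelace: 689.5489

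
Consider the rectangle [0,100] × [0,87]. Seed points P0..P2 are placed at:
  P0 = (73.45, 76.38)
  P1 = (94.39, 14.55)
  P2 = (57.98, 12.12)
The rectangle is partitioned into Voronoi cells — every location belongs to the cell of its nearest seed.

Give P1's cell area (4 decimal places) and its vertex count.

1. box [0,100]×[0,87]: [(0, 0) (100, 0) (100, 87) (0, 87)]
2. ⊥bis P1·P0 via (83.92,45.465): [(0, 17.0438) (0, 0) (100, 0) (100, 50.9108)]  |A|=3397.7295
3. ⊥bis P1·P2 via (76.185,13.335): [(74.259, 42.1931) (77.075, 0) (100, 0) (100, 50.9108)]  |A|=1138.8864
4. canonical 4-gon: [(74.259, 42.1931) (77.075, 0) (100, 0) (100, 50.9108)]
5. shoelace: 1138.8864

Area of P1's cell: 1138.8864 (4 vertices)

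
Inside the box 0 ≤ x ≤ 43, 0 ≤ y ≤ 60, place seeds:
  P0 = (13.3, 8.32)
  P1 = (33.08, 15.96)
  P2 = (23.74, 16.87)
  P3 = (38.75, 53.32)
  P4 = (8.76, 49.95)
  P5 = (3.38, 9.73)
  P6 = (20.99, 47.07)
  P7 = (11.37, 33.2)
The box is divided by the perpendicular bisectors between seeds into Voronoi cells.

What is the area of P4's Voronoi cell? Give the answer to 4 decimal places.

Area of P4's cell: 291.0300

1. box [0,43]×[0,60]: [(0, 0) (43, 0) (43, 60) (0, 60)]
2. ⊥bis P4·P0 via (11.03,29.135): [(0, 27.9321) (43, 32.6215) (43, 60) (0, 60)]  |A|=1278.0969
3. ⊥bis P4·P1 via (20.92,32.955): [(0, 27.9321) (16.3995, 29.7206) (43, 48.7533) (43, 60) (0, 60)]  |A|=1063.5398
4. ⊥bis P4·P2 via (16.25,33.41): [(0, 27.9321) (5.4708, 28.5287) (30.7035, 39.9552) (43, 48.7533) (43, 60) (0, 60)]  |A|=1016.1385
5. ⊥bis P4·P3 via (23.755,51.635): [(0, 27.9321) (5.4708, 28.5287) (25.3404, 37.5265) (22.815, 60) (0, 60)]  |A|=681.3581
6. ⊥bis P4·P5 via (6.07,29.84): [(0, 30.6519) (7.8428, 29.6029) (25.3404, 37.5265) (22.815, 60) (0, 60)]  |A|=668.462
7. ⊥bis P4·P6 via (14.875,48.51): [(0, 30.6519) (7.8428, 29.6029) (10.7306, 30.9106) (17.5807, 60) (0, 60)]  |A|=419.8103
8. ⊥bis P4·P7 via (10.065,41.575): [(0, 40.0067) (13.3629, 42.0889) (17.5807, 60) (0, 60)]  |A|=291.03
9. canonical 4-gon: [(0, 40.0067) (13.3629, 42.0889) (17.5807, 60) (0, 60)]
10. shoelace: 291.03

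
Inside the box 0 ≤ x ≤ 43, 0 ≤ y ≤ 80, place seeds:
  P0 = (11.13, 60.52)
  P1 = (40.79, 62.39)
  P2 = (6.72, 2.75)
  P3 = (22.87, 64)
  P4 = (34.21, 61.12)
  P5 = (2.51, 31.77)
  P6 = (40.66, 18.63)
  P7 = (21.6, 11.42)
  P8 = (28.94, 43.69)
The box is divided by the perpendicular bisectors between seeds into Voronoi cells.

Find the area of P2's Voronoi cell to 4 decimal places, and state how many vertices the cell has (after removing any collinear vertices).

1. box [0,43]×[0,80]: [(0, 0) (43, 0) (43, 80) (0, 80)]
2. ⊥bis P2·P0 via (8.925,31.635): [(0, 32.3163) (0, 0) (43, 0) (43, 29.0338)]  |A|=1319.0276
3. ⊥bis P2·P1 via (23.755,32.57): [(27.9316, 30.1841) (0, 32.3163) (0, 0) (43, 0) (43, 21.5761)]  |A|=1262.8394
4. ⊥bis P2·P3 via (14.795,33.375): [(28.8186, 29.6773) (26.4751, 30.2953) (0, 32.3163) (0, 0) (43, 0) (43, 21.5761)]  |A|=1262.5197
5. ⊥bis P2·P4 via (20.465,31.935): [(23.4575, 30.5256) (0, 32.3163) (0, 0) (43, 0) (43, 21.3219)]  |A|=1243.6727
6. ⊥bis P2·P5 via (4.615,17.26): [(40.5542, 22.4738) (0, 16.5905) (0, 0) (43, 0) (43, 21.3219)]  |A|=845.6679
7. ⊥bis P2·P6 via (23.69,10.69): [(19.5989, 19.4338) (0, 16.5905) (0, 0) (28.6917, 0)]  |A|=441.3715
8. ⊥bis P2·P7 via (14.16,7.085): [(7.9496, 17.7438) (0, 16.5905) (0, 0) (18.2882, 0)]  |A|=228.1938
9. ⊥bis P2·P8 via (17.83,23.22): [(7.9496, 17.7438) (0, 16.5905) (0, 0) (18.2882, 0)]  |A|=228.1938
10. canonical 4-gon: [(7.9496, 17.7438) (0, 16.5905) (0, 0) (18.2882, 0)]
11. shoelace: 228.1938

Area of P2's cell: 228.1938 (4 vertices)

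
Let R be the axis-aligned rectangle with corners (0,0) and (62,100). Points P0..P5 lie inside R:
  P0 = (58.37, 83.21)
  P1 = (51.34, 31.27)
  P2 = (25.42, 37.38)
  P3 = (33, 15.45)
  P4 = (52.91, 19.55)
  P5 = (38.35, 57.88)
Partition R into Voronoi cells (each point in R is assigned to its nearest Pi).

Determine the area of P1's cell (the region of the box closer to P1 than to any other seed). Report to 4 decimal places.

1. box [0,62]×[0,100]: [(0, 0) (62, 0) (62, 100) (0, 100)]
2. ⊥bis P1·P0 via (54.855,57.24): [(0, 64.6645) (0, 0) (62, 0) (62, 56.2729)]  |A|=3749.0618
3. ⊥bis P1·P2 via (38.38,34.325): [(44.124, 58.6924) (30.2887, 0) (62, 0) (62, 56.2729)]  |A|=1433.5726
4. ⊥bis P1·P3 via (42.17,23.36): [(44.124, 58.6924) (37.1634, 29.1641) (62, 0.3712) (62, 56.2729)]  |A|=966.5477
5. ⊥bis P1·P4 via (52.125,25.41): [(44.124, 58.6924) (37.1634, 29.1641) (41.616, 24.0022) (62, 26.7328) (62, 56.2729)]  |A|=697.8704
6. ⊥bis P1·P5 via (44.845,44.575): [(40.2697, 42.3415) (37.1634, 29.1641) (41.616, 24.0022) (62, 26.7328) (62, 52.9494)]  |A|=510.9529
7. canonical 5-gon: [(40.2697, 42.3415) (37.1634, 29.1641) (41.616, 24.0022) (62, 26.7328) (62, 52.9494)]
8. shoelace: 510.9529

Area of P1's cell: 510.9529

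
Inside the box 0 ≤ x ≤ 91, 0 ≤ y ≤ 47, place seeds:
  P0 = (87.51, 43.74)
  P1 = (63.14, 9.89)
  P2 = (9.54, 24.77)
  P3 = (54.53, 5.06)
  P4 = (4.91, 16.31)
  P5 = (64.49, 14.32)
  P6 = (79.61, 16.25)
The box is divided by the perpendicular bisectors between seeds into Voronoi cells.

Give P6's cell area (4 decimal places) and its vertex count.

1. box [0,91]×[0,47]: [(0, 0) (91, 0) (91, 47) (0, 47)]
2. ⊥bis P6·P0 via (83.56,29.995): [(0, 0) (91, 0) (91, 27.8569) (24.3869, 47) (0, 47)]  |A|=3639.4099
3. ⊥bis P6·P1 via (71.375,13.07): [(76.4221, 0) (91, 0) (91, 27.8569) (62.5025, 36.0464)]  |A|=659.6677
4. ⊥bis P6·P2 via (44.575,20.51): [(76.4221, 0) (91, 0) (91, 27.8569) (62.5025, 36.0464)]  |A|=659.6677
5. ⊥bis P6·P3 via (67.07,10.655): [(76.4221, 0) (91, 0) (91, 27.8569) (62.5025, 36.0464)]  |A|=659.6677
6. ⊥bis P6·P4 via (42.26,16.28): [(76.4221, 0) (91, 0) (91, 27.8569) (62.5025, 36.0464)]  |A|=659.6677
7. ⊥bis P6·P5 via (72.05,15.285): [(72.8056, 9.3652) (76.4221, 0) (91, 0) (91, 27.8569) (69.6625, 33.9888)]  |A|=574.7481
8. canonical 5-gon: [(72.8056, 9.3652) (76.4221, 0) (91, 0) (91, 27.8569) (69.6625, 33.9888)]
9. shoelace: 574.7481

Area of P6's cell: 574.7481 (5 vertices)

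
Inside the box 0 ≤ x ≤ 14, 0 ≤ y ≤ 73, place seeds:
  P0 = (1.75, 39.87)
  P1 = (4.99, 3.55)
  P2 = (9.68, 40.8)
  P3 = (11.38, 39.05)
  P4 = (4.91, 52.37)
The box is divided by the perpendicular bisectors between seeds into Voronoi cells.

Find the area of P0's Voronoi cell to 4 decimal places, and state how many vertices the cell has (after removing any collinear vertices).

1. box [0,14]×[0,73]: [(0, 0) (14, 0) (14, 73) (0, 73)]
2. ⊥bis P0·P1 via (3.37,21.71): [(0, 21.4094) (14, 22.6583) (14, 73) (0, 73)]  |A|=713.5265
3. ⊥bis P0·P2 via (5.715,40.335): [(0, 21.4094) (7.8524, 22.1099) (1.8842, 73) (0, 73)]  |A|=250.4974
4. ⊥bis P0·P3 via (6.565,39.46): [(0, 21.4094) (5.0665, 21.8613) (6.2506, 35.7679) (1.8842, 73) (0, 73)]  |A|=231.2734
5. ⊥bis P0·P4 via (3.33,46.12): [(0, 46.9618) (0, 21.4094) (5.0665, 21.8613) (6.2506, 35.7679) (5.0887, 45.6754)]  |A|=139.281
6. canonical 5-gon: [(0, 46.9618) (0, 21.4094) (5.0665, 21.8613) (6.2506, 35.7679) (5.0887, 45.6754)]
7. shoelace: 139.281

Area of P0's cell: 139.2810 (5 vertices)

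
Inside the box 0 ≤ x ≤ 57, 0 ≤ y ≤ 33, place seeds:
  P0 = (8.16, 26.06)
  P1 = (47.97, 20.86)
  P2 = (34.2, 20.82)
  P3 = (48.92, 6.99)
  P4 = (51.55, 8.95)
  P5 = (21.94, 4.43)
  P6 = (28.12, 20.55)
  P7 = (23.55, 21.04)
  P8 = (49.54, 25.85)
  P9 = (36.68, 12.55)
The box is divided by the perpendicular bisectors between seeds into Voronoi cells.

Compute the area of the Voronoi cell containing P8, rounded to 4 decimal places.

1. box [0,57]×[0,33]: [(0, 0) (57, 0) (57, 33) (0, 33)]
2. ⊥bis P8·P0 via (28.85,25.955): [(28.7183, 0) (57, 0) (57, 33) (28.8858, 33)]  |A|=930.5334
3. ⊥bis P8·P1 via (48.755,23.355): [(28.8686, 29.6119) (57, 20.7609) (57, 33) (28.8858, 33)]  |A|=219.7796
4. ⊥bis P8·P2 via (41.87,23.335): [(41.0707, 25.7727) (57, 20.7609) (57, 33) (38.7008, 33)]  |A|=163.6071
5. ⊥bis P8·P3 via (49.23,16.42): [(41.0707, 25.7727) (57, 20.7609) (57, 33) (38.7008, 33)]  |A|=163.6071
6. ⊥bis P8·P4 via (50.545,17.4): [(41.0707, 25.7727) (57, 20.7609) (57, 33) (38.7008, 33)]  |A|=163.6071
7. ⊥bis P8·P5 via (35.74,15.14): [(41.0707, 25.7727) (57, 20.7609) (57, 33) (38.7008, 33)]  |A|=163.6071
8. ⊥bis P8·P6 via (38.83,23.2): [(41.0707, 25.7727) (57, 20.7609) (57, 33) (38.7008, 33)]  |A|=163.6071
9. ⊥bis P8·P7 via (36.545,23.445): [(41.0707, 25.7727) (57, 20.7609) (57, 33) (38.7008, 33)]  |A|=163.6071
10. ⊥bis P8·P9 via (43.11,19.2): [(41.0707, 25.7727) (57, 20.7609) (57, 33) (38.7008, 33)]  |A|=163.6071
11. canonical 4-gon: [(41.0707, 25.7727) (57, 20.7609) (57, 33) (38.7008, 33)]
12. shoelace: 163.6071

Area of P8's cell: 163.6071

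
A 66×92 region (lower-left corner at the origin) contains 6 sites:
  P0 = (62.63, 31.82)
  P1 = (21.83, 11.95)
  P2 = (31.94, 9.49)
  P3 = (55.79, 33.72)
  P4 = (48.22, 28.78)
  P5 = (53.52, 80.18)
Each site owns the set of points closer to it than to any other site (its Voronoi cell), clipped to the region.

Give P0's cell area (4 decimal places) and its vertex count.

1. box [0,66]×[0,92]: [(0, 0) (66, 0) (66, 92) (0, 92)]
2. ⊥bis P0·P1 via (42.23,21.885): [(52.8882, 0) (66, 0) (66, 92) (8.0833, 92)]  |A|=3267.3102
3. ⊥bis P0·P2 via (47.285,20.655): [(33.809, 39.1761) (62.3135, 0) (66, 0) (66, 92) (8.0833, 92)]  |A|=3082.686
4. ⊥bis P0·P3 via (59.21,32.77): [(53.4797, 12.1411) (62.3135, 0) (66, 0) (66, 57.214)]  |A|=380.5459
5. ⊥bis P0·P4 via (55.425,30.3): [(56.7626, 23.9595) (61.6146, 0.9607) (62.3135, 0) (66, 0) (66, 57.214)]  |A|=314.1236
6. ⊥bis P0·P5 via (58.075,56): [(56.7626, 23.9595) (61.6146, 0.9607) (62.3135, 0) (66, 0) (66, 57.214)]  |A|=314.1236
7. canonical 5-gon: [(56.7626, 23.9595) (61.6146, 0.9607) (62.3135, 0) (66, 0) (66, 57.214)]
8. shoelace: 314.1236

Area of P0's cell: 314.1236 (5 vertices)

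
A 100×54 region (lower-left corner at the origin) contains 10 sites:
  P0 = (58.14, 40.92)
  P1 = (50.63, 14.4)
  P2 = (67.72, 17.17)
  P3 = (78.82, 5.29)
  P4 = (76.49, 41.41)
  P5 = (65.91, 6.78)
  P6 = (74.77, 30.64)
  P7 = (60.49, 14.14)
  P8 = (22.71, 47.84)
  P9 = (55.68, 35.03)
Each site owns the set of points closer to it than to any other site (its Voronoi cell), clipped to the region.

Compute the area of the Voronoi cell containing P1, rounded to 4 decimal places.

1. box [0,100]×[0,54]: [(0, 0) (100, 0) (100, 54) (0, 54)]
2. ⊥bis P1·P0 via (54.385,27.66): [(0, 43.0609) (0, 0) (100, 0) (100, 14.7426)]  |A|=2890.1755
3. ⊥bis P1·P2 via (59.175,15.785): [(57.3881, 26.8096) (0, 43.0609) (0, 0) (61.7335, 0)]  |A|=2063.1153
4. ⊥bis P1·P3 via (64.725,9.845): [(61.67, 0.3916) (57.3881, 26.8096) (0, 43.0609) (0, 0) (61.5434, 0)]  |A|=2063.0781
5. ⊥bis P1·P4 via (63.56,27.905): [(61.67, 0.3916) (57.3881, 26.8096) (0, 43.0609) (0, 0) (61.5434, 0)]  |A|=2063.0781
6. ⊥bis P1·P5 via (58.27,10.59): [(59.5885, 13.2339) (57.3881, 26.8096) (0, 43.0609) (0, 0) (52.9889, 0)]  |A|=2005.2526
7. ⊥bis P1·P6 via (62.7,22.52): [(59.5885, 13.2339) (57.3881, 26.8096) (0, 43.0609) (0, 0) (52.9889, 0)]  |A|=2005.2526
8. ⊥bis P1·P7 via (55.56,14.27): [(55.3062, 4.6469) (55.9018, 27.2305) (0, 43.0609) (0, 0) (52.9889, 0)]  |A|=1949.8293
9. ⊥bis P1·P8 via (36.67,31.12): [(55.3062, 4.6469) (55.9018, 27.2305) (38.0622, 32.2823) (0, 0.5032) (0, 0) (52.9889, 0)]  |A|=1139.9105
10. ⊥bis P1·P9 via (53.155,24.715): [(55.3062, 4.6469) (55.8182, 24.0631) (34.4753, 29.2876) (0, 0.5032) (0, 0) (52.9889, 0)]  |A|=1070.1186
11. canonical 6-gon: [(55.3062, 4.6469) (55.8182, 24.0631) (34.4753, 29.2876) (0, 0.5032) (0, 0) (52.9889, 0)]
12. shoelace: 1070.1186

Area of P1's cell: 1070.1186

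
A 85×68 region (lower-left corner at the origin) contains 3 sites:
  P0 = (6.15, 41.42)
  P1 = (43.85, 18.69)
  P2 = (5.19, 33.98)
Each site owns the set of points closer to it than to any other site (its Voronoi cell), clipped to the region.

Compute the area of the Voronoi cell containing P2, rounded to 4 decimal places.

1. box [0,85]×[0,68]: [(0, 0) (85, 0) (85, 68) (0, 68)]
2. ⊥bis P2·P0 via (5.67,37.7): [(0, 38.4316) (0, 0) (85, 0) (85, 27.4639)]  |A|=2800.5581
3. ⊥bis P2·P1 via (24.52,26.335): [(27.8814, 34.834) (0, 38.4316) (0, 0) (14.1045, 0)]  |A|=781.4214
4. canonical 4-gon: [(27.8814, 34.834) (0, 38.4316) (0, 0) (14.1045, 0)]
5. shoelace: 781.4214

Area of P2's cell: 781.4214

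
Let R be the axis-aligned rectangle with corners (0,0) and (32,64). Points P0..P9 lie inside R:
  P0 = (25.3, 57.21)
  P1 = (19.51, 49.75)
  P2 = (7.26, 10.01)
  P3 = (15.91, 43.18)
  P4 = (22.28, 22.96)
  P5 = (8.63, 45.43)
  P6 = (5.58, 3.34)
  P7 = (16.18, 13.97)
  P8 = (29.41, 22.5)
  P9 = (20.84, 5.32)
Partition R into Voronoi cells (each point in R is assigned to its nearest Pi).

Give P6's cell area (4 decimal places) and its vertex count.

1. box [0,32]×[0,64]: [(0, 0) (32, 0) (32, 64) (0, 64)]
2. ⊥bis P6·P0 via (15.44,30.275): [(0, 35.9271) (0, 0) (32, 0) (32, 24.2129)]  |A|=962.2401
3. ⊥bis P6·P1 via (12.545,26.545): [(0, 30.3104) (0, 0) (32, 0) (32, 20.7056)]  |A|=816.2553
4. ⊥bis P6·P2 via (6.42,6.675): [(0, 8.292) (0, 0) (32, 0) (32, 0.2321)]  |A|=136.3855
5. ⊥bis P6·P3 via (10.745,23.26): [(0, 8.292) (0, 0) (32, 0) (32, 0.2321)]  |A|=136.3855
6. ⊥bis P6·P4 via (13.93,13.15): [(27.8906, 1.2671) (0, 8.292) (0, 0) (29.3793, 0)]  |A|=134.2483
7. ⊥bis P6·P5 via (7.105,24.385): [(27.8906, 1.2671) (0, 8.292) (0, 0) (29.3793, 0)]  |A|=134.2483
8. ⊥bis P6·P7 via (10.88,8.655): [(15.0439, 4.5029) (0, 8.292) (0, 0) (19.5595, 0)]  |A|=106.4091
9. ⊥bis P6·P8 via (17.495,12.92): [(15.0439, 4.5029) (0, 8.292) (0, 0) (19.5595, 0)]  |A|=106.4091
10. ⊥bis P6·P9 via (13.21,4.33): [(13.1249, 4.9862) (0, 8.292) (0, 0) (13.7718, 0)]  |A|=88.7505
11. canonical 4-gon: [(13.1249, 4.9862) (0, 8.292) (0, 0) (13.7718, 0)]
12. shoelace: 88.7505

Area of P6's cell: 88.7505 (4 vertices)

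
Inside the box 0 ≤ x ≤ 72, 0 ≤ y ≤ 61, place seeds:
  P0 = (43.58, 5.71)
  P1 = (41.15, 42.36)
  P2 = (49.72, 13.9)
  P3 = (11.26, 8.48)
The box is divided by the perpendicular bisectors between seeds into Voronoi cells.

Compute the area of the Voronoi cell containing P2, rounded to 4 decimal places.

1. box [0,72]×[0,61]: [(0, 0) (72, 0) (72, 61) (0, 61)]
2. ⊥bis P2·P0 via (46.65,9.805): [(0, 44.7783) (59.7287, 0) (72, 0) (72, 61) (0, 61)]  |A|=3054.7273
3. ⊥bis P2·P1 via (45.435,28.13): [(28.8631, 23.1398) (59.7287, 0) (72, 0) (72, 36.1294)]  |A|=921.2335
4. ⊥bis P2·P3 via (30.49,11.19): [(28.8631, 23.1398) (59.7287, 0) (72, 0) (72, 36.1294)]  |A|=921.2335
5. canonical 4-gon: [(28.8631, 23.1398) (59.7287, 0) (72, 0) (72, 36.1294)]
6. shoelace: 921.2335

Area of P2's cell: 921.2335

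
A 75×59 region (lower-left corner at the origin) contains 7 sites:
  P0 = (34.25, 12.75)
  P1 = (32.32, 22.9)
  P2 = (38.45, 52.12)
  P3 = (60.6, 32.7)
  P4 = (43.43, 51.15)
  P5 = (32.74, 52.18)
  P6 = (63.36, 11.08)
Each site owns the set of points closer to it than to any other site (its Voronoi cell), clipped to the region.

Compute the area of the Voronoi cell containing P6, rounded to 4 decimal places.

1. box [0,75]×[0,59]: [(0, 0) (75, 0) (75, 59) (0, 59)]
2. ⊥bis P6·P0 via (48.805,11.915): [(48.1215, 0) (75, 0) (75, 59) (51.5062, 59)]  |A|=1485.9842
3. ⊥bis P6·P1 via (47.84,16.99): [(49.319, 20.8738) (48.1215, 0) (75, 0) (75, 59) (63.8374, 59)]  |A|=1250.9141
4. ⊥bis P6·P2 via (50.905,31.6): [(54.1546, 33.5724) (49.319, 20.8738) (48.1215, 0) (75, 0) (75, 46.2249)]  |A|=975.8433
5. ⊥bis P6·P3 via (61.98,21.89): [(49.2843, 20.2693) (48.1215, 0) (75, 0) (75, 23.5521)]  |A|=575.2343
6. ⊥bis P6·P4 via (53.395,31.115): [(49.2843, 20.2693) (48.1215, 0) (75, 0) (75, 23.5521)]  |A|=575.2343
7. ⊥bis P6·P5 via (48.05,31.63): [(49.2843, 20.2693) (48.1215, 0) (75, 0) (75, 23.5521)]  |A|=575.2343
8. canonical 4-gon: [(49.2843, 20.2693) (48.1215, 0) (75, 0) (75, 23.5521)]
9. shoelace: 575.2343

Area of P6's cell: 575.2343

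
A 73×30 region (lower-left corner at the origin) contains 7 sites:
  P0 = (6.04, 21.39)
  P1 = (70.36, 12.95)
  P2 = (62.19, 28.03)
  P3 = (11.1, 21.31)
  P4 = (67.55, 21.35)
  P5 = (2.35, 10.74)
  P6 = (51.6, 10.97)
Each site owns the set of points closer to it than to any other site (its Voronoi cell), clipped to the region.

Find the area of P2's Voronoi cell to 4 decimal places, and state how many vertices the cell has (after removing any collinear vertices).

1. box [0,73]×[0,30]: [(0, 0) (73, 0) (73, 30) (0, 30)]
2. ⊥bis P2·P0 via (34.115,24.71): [(37.0371, 0) (73, 0) (73, 30) (33.4894, 30)]  |A|=1132.1024
3. ⊥bis P2·P1 via (66.275,20.49): [(36.5203, 4.3696) (73, 24.1335) (73, 30) (33.4894, 30)]  |A|=613.3405
4. ⊥bis P2·P3 via (36.645,24.67): [(39.1292, 5.7831) (73, 24.1335) (73, 30) (35.9439, 30)]  |A|=548.0447
5. ⊥bis P2·P4 via (64.87,24.69): [(39.1292, 5.7831) (45.8337, 9.4154) (71.4877, 30) (35.9439, 30)]  |A|=452.7933
6. ⊥bis P2·P5 via (32.27,19.385): [(39.1292, 5.7831) (45.8337, 9.4154) (71.4877, 30) (35.9439, 30)]  |A|=452.7933
7. ⊥bis P2·P6 via (56.895,19.5): [(57.7446, 18.9726) (71.4877, 30) (39.98, 30)]  |A|=173.7238
8. canonical 3-gon: [(57.7446, 18.9726) (71.4877, 30) (39.98, 30)]
9. shoelace: 173.7238

Area of P2's cell: 173.7238 (3 vertices)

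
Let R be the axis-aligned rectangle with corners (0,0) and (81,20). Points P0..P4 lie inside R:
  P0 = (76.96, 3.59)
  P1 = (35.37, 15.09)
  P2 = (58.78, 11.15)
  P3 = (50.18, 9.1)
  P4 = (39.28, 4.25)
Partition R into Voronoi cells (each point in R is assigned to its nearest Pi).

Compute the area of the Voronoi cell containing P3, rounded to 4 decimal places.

Area of P3's cell: 194.9134

1. box [0,81]×[0,20]: [(0, 0) (81, 0) (81, 20) (0, 20)]
2. ⊥bis P3·P0 via (63.57,6.345): [(0, 0) (62.2645, 0) (66.3795, 20) (0, 20)]  |A|=1286.4404
3. ⊥bis P3·P1 via (42.775,12.095): [(37.8831, 0) (62.2645, 0) (66.3795, 20) (45.9722, 20)]  |A|=447.8871
4. ⊥bis P3·P2 via (54.48,10.125): [(37.8831, 0) (56.8935, 0) (52.1261, 20) (45.9722, 20)]  |A|=251.6427
5. ⊥bis P3·P4 via (44.73,6.675): [(42.5576, 11.5574) (47.7001, 0) (56.8935, 0) (52.1261, 20) (45.9722, 20)]  |A|=194.9134
6. canonical 5-gon: [(42.5576, 11.5574) (47.7001, 0) (56.8935, 0) (52.1261, 20) (45.9722, 20)]
7. shoelace: 194.9134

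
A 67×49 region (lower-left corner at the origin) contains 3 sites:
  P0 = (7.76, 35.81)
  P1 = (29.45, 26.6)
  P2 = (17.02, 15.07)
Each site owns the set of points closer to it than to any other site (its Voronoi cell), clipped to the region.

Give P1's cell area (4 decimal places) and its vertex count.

1. box [0,67]×[0,49]: [(0, 0) (67, 0) (67, 49) (0, 49)]
2. ⊥bis P1·P0 via (18.605,31.205): [(5.3547, 0) (67, 0) (67, 49) (26.1611, 49)]  |A|=2510.8617
3. ⊥bis P1·P2 via (23.235,20.835): [(17.0383, 27.5154) (42.5614, 0) (67, 0) (67, 49) (26.1611, 49)]  |A|=1998.9836
4. canonical 5-gon: [(17.0383, 27.5154) (42.5614, 0) (67, 0) (67, 49) (26.1611, 49)]
5. shoelace: 1998.9836

Area of P1's cell: 1998.9836 (5 vertices)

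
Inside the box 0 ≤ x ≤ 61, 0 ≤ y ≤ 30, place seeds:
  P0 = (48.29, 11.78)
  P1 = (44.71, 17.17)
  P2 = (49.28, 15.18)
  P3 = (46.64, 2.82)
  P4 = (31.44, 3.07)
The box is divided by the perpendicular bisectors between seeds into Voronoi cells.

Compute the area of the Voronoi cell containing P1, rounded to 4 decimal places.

1. box [0,61]×[0,30]: [(0, 0) (61, 0) (61, 30) (0, 30)]
2. ⊥bis P1·P0 via (46.5,14.475): [(0, 0) (24.7066, 0) (61, 24.1058) (61, 30) (0, 30)]  |A|=1392.5597
3. ⊥bis P1·P2 via (46.995,16.175): [(0, 0) (24.7066, 0) (46.1549, 14.2458) (53.0151, 30) (0, 30)]  |A|=1285.9118
4. ⊥bis P1·P3 via (45.675,9.995): [(0, 3.852) (38.2518, 8.9966) (46.1549, 14.2458) (53.0151, 30) (0, 30)]  |A|=1101.1016
5. ⊥bis P1·P4 via (38.075,10.12): [(38.8479, 9.3926) (46.1549, 14.2458) (53.0151, 30) (16.9516, 30)]  |A|=412.4993
6. canonical 4-gon: [(38.8479, 9.3926) (46.1549, 14.2458) (53.0151, 30) (16.9516, 30)]
7. shoelace: 412.4993

Area of P1's cell: 412.4993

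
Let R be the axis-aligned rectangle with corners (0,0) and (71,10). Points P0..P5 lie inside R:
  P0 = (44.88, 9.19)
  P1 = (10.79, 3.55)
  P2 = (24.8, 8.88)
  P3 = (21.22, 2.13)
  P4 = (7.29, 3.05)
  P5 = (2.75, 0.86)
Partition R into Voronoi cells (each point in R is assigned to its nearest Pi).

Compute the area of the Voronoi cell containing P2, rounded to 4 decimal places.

1. box [0,71]×[0,10]: [(0, 0) (71, 0) (71, 10) (0, 10)]
2. ⊥bis P2·P0 via (34.84,9.035): [(0, 0) (34.9795, 0) (34.8251, 10) (0, 10)]  |A|=349.0229
3. ⊥bis P2·P1 via (17.795,6.215): [(20.1595, 0) (34.9795, 0) (34.8251, 10) (16.355, 10)]  |A|=166.4506
4. ⊥bis P2·P3 via (23.01,5.505): [(16.8151, 8.7906) (33.3895, 0) (34.9795, 0) (34.8251, 10) (16.355, 10)]  |A|=108.3006
5. ⊥bis P2·P4 via (16.045,5.965): [(16.8151, 8.7906) (33.3895, 0) (34.9795, 0) (34.8251, 10) (16.355, 10)]  |A|=108.3006
6. ⊥bis P2·P5 via (13.775,4.87): [(16.8151, 8.7906) (33.3895, 0) (34.9795, 0) (34.8251, 10) (16.355, 10)]  |A|=108.3006
7. canonical 5-gon: [(16.8151, 8.7906) (33.3895, 0) (34.9795, 0) (34.8251, 10) (16.355, 10)]
8. shoelace: 108.3006

Area of P2's cell: 108.3006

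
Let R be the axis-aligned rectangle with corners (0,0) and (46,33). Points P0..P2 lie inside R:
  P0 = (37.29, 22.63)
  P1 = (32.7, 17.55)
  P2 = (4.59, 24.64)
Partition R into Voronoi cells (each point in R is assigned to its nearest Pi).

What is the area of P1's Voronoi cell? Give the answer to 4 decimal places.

1. box [0,46]×[0,33]: [(0, 0) (46, 0) (46, 33) (0, 33)]
2. ⊥bis P1·P0 via (34.995,20.09): [(0, 0) (46, 0) (46, 10.1465) (20.7068, 33) (0, 33)]  |A|=1228.9811
3. ⊥bis P1·P2 via (18.645,21.095): [(13.3243, 0) (46, 0) (46, 10.1465) (21.4731, 32.3076)]  |A|=652.2677
4. canonical 4-gon: [(13.3243, 0) (46, 0) (46, 10.1465) (21.4731, 32.3076)]
5. shoelace: 652.2677

Area of P1's cell: 652.2677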